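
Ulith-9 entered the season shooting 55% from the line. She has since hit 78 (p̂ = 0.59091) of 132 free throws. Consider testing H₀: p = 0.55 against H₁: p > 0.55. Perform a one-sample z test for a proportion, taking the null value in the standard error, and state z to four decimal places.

p̂ = 78/132 ≈ 0.590909.
Under H₀, SE = √(0.55·0.45/132) = √(0.001875) = 0.043301.
z = (0.590909 − 0.55)/0.043301 = 0.040909/0.043301 = 0.9448.
p-value = P(Z > 0.945) ≈ 0.1724.

z = 0.9448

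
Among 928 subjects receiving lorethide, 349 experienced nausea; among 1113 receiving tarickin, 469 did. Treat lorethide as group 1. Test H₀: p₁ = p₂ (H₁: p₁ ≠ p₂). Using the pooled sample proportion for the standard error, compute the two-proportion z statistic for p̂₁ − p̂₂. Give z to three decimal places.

p̂₁ = 349/928 = 0.37608, p̂₂ = 469/1113 = 0.42138.
Pooled p̂ = (349+469)/(928+1113) = 818/2041 = 0.40078.
SE = √(p̂(1−p̂)(1/n₁+1/n₂)) = √(0.40078·0.59922·0.00197606) = √(0.000474563) = 0.02178.
z = (0.37608 − 0.42138)/0.02178 = -0.04530/0.02178 = -2.080.
Two-sided p-value ≈ 2·Φ(−2.080) = 0.0375.

z = -2.080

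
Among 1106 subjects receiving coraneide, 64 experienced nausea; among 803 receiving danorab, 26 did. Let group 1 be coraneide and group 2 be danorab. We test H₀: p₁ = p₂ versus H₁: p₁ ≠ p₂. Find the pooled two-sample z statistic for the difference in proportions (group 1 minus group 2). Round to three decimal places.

z = 2.594

p̂₁ = 64/1106 ≈ 0.057866, p̂₂ = 26/803 ≈ 0.032379.
Pooled p̂ = (64+26)/(1106+803) = 90/1909 = 0.047145.
SE = √(0.0449224 × 0.00214949) = 0.009827.
z = (0.057866 − 0.032379)/0.009827 = 0.025487/0.009827 = 2.594.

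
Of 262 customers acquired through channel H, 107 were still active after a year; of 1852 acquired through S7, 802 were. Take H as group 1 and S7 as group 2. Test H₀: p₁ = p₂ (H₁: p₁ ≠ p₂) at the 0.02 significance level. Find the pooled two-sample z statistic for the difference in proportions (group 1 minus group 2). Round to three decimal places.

p̂₁ = 107/262 = 0.40840, p̂₂ = 802/1852 = 0.43305.
Pooled p̂ = (107+802)/(262+1852) = 909/2114 = 0.42999.
SE = √(0.245099 × 0.00435675) = 0.03268.
z = (0.40840 − 0.43305)/0.03268 = -0.02465/0.03268 = -0.754.
p-value = 2·P(Z > 0.754) ≈ 0.4507. With α = 0.02, fail to reject H₀.

z = -0.754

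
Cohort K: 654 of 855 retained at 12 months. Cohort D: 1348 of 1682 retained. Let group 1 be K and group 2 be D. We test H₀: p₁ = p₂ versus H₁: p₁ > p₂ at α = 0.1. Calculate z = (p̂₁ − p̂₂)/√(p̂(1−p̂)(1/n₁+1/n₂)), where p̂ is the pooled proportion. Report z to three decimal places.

p̂₁ = 654/855 = 0.764912, p̂₂ = 1348/1682 = 0.801427.
Pooled p̂ = (654+1348)/(855+1682) = 2002/2537 = 0.789121.
SE = √(p̂(1−p̂)(1/n₁+1/n₂)) = √(0.789121·0.210879·0.00176412) = √(0.000293566) = 0.017134.
z = (0.764912 − 0.801427)/0.017134 = -0.036515/0.017134 = -2.131.
p-value = P(Z > -2.131) ≈ 0.9835. With α = 0.1, fail to reject H₀.

z = -2.131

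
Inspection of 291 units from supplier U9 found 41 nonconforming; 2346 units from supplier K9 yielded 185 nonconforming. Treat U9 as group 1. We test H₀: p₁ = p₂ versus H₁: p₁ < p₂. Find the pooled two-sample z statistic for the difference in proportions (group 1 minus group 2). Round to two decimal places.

p̂₁ = 41/291 = 0.140893, p̂₂ = 185/2346 = 0.078858.
Pooled p̂ = (41+185)/(291+2346) = 226/2637 = 0.085703.
SE = √(0.0783584 × 0.00386268) = 0.017398.
z = (0.140893 − 0.078858)/0.017398 = 0.062035/0.017398 = 3.57.
p-value = P(Z < 3.566) ≈ 0.9998.

z = 3.57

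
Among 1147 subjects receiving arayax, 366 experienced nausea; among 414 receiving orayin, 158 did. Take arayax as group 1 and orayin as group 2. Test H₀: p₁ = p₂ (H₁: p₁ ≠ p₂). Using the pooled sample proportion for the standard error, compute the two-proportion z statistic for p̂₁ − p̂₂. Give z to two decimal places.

z = -2.31

p̂₁ = 366/1147 ≈ 0.3191, p̂₂ = 158/414 ≈ 0.3816.
Pooled p̂ = (366+158)/(1147+414) = 524/1561 = 0.3357.
SE = √(p̂(1−p̂)(1/n₁+1/n₂)) = √(0.3357·0.6643·0.0032873) = √(0.000733067) = 0.0271.
z = (0.3191 − 0.3816)/0.0271 = -0.0625/0.0271 = -2.31.
Two-sided p-value ≈ 2·Φ(−2.310) = 0.0209.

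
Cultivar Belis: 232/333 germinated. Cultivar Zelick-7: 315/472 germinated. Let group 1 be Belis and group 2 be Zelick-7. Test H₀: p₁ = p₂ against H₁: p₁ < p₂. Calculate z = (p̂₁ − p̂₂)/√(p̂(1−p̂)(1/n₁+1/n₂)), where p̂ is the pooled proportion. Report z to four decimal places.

p̂₁ = 232/333 = 0.696697, p̂₂ = 315/472 = 0.667373.
Pooled p̂ = (232+315)/(333+472) = 547/805 = 0.679503.
SE = √(p̂(1−p̂)(1/n₁+1/n₂)) = √(0.679503·0.320497·0.00512165) = √(0.00111539) = 0.033397.
z = (0.696697 − 0.667373)/0.033397 = 0.029324/0.033397 = 0.8780.

z = 0.8780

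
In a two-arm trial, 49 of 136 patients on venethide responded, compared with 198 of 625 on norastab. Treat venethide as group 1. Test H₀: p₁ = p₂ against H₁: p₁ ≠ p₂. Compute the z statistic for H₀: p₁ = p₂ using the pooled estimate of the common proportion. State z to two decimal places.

p̂₁ = 49/136 ≈ 0.3603, p̂₂ = 198/625 ≈ 0.3168.
Pooled p̂ = (49+198)/(136+625) = 247/761 = 0.3246.
SE = √(p̂(1−p̂)(1/n₁+1/n₂)) = √(0.3246·0.6754·0.00895294) = √(0.00196271) = 0.0443.
z = (0.3603 − 0.3168)/0.0443 = 0.0435/0.0443 = 0.98.
Two-sided p-value ≈ 2·Φ(−0.982) = 0.3262.

z = 0.98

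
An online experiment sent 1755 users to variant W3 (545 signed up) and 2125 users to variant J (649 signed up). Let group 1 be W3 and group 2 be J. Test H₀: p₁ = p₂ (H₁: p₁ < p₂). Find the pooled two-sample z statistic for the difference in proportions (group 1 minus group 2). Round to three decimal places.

p̂₁ = 545/1755 ≈ 0.31054, p̂₂ = 649/2125 ≈ 0.30541.
Pooled p̂ = (545+649)/(1755+2125) = 1194/3880 = 0.30773.
SE = √(p̂(1−p̂)(1/n₁+1/n₂)) = √(0.30773·0.69227·0.00104039) = √(0.000221637) = 0.01489.
z = (0.31054 − 0.30541)/0.01489 = 0.00513/0.01489 = 0.345.
p-value = P(Z < 0.345) ≈ 0.6348.

z = 0.345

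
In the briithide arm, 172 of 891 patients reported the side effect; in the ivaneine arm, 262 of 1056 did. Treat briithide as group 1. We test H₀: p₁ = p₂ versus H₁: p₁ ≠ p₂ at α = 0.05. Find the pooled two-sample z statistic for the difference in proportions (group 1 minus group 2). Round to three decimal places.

p̂₁ = 172/891 ≈ 0.193042, p̂₂ = 262/1056 ≈ 0.248106.
Pooled p̂ = (172+262)/(891+1056) = 434/1947 = 0.222907.
SE = √(p̂(1−p̂)(1/n₁+1/n₂)) = √(0.222907·0.777093·0.0020693) = √(0.000358444) = 0.018933.
z = (0.193042 − 0.248106)/0.018933 = -0.055064/0.018933 = -2.908.
Two-sided p-value ≈ 2·Φ(−2.908) = 0.0036, so at α = 0.05 we reject H₀.

z = -2.908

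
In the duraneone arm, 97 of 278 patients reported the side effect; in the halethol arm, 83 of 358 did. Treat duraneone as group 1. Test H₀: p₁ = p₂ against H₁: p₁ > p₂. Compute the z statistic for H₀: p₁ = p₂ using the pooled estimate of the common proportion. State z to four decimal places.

z = 3.2512

p̂₁ = 97/278 ≈ 0.348921, p̂₂ = 83/358 ≈ 0.231844.
Pooled p̂ = (97+83)/(278+358) = 180/636 = 0.283019.
SE = √(0.202919 × 0.00639042) = 0.036010.
z = (0.348921 − 0.231844)/0.036010 = 0.117077/0.036010 = 3.2512.
p-value = P(Z > 3.251) ≈ 0.0006.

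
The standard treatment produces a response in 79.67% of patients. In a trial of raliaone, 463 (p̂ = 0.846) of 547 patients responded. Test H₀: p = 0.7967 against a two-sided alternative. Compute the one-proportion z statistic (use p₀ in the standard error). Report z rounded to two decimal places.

z = 2.89

p̂ = 463/547 = 0.8464.
SE = √(p₀(1−p₀)/n) = √(0.16197/547) = 0.0172.
z = (0.8464 − 0.7967)/0.0172 = 0.0497/0.0172 = 2.89.
Two-sided p-value ≈ 2·Φ(−2.890) = 0.0038.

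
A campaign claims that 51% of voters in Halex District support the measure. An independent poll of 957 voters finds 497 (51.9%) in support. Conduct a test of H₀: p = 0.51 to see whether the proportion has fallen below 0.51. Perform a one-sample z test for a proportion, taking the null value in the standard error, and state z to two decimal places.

p̂ = 497/957 ≈ 0.51933.
Under H₀, SE = √(0.51·0.49/957) = √(0.000261129) = 0.01616.
z = (0.51933 − 0.51)/0.01616 = 0.00933/0.01616 = 0.58.

z = 0.58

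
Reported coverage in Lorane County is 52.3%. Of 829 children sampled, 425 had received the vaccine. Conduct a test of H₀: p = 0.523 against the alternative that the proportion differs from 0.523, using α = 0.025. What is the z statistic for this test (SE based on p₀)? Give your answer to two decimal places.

z = -0.60

p̂ = 425/829 ≈ 0.5127.
Standard error under H₀: √(0.523×0.477/829) = 0.0173.
z = (0.5127 − 0.523)/0.0173 = -0.0103/0.0173 = -0.60.
p-value = 2·P(Z > 0.596) ≈ 0.5514. With α = 0.025, fail to reject H₀.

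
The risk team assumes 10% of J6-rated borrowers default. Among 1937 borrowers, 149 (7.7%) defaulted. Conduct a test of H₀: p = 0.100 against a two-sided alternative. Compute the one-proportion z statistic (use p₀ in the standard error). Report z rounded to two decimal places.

p̂ = 149/1937 ≈ 0.076923.
Under H₀, SE = √(0.1·0.9/1937) = √(4.64636e-05) = 0.006816.
z = (0.076923 − 0.1)/0.006816 = -0.023077/0.006816 = -3.39.
p-value = 2·P(Z > 3.385) ≈ 0.0007.

z = -3.39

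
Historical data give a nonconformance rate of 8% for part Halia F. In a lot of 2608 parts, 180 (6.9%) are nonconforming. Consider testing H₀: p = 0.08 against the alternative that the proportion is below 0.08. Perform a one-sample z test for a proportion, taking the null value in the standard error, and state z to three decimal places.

p̂ = 180/2608 ≈ 0.069018.
Under H₀, SE = √(0.08·0.92/2608) = √(2.82209e-05) = 0.005312.
z = (0.069018 − 0.08)/0.005312 = -0.010982/0.005312 = -2.067.

z = -2.067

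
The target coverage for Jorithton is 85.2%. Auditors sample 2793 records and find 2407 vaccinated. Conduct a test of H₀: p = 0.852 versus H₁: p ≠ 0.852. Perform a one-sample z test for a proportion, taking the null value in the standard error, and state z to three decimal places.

p̂ = 2407/2793 ≈ 0.86180.
SE = √(p₀(1−p₀)/n) = √(0.1261/2793) = 0.00672.
z = (0.86180 − 0.852)/0.00672 = 0.00980/0.00672 = 1.458.
Two-sided p-value ≈ 2·Φ(−1.458) = 0.1448.

z = 1.458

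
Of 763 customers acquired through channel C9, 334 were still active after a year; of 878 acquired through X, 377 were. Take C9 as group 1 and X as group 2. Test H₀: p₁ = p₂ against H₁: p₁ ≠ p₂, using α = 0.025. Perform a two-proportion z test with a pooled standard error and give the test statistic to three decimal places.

p̂₁ = 334/763 ≈ 0.43775, p̂₂ = 377/878 ≈ 0.42938.
Pooled p̂ = (334+377)/(763+878) = 711/1641 = 0.43327.
SE = √(p̂(1−p̂)(1/n₁+1/n₂)) = √(0.43327·0.56673·0.00244957) = √(0.000601485) = 0.02453.
z = (0.43775 − 0.42938)/0.02453 = 0.00837/0.02453 = 0.341.
p-value = 2·P(Z > 0.341) ≈ 0.7332. With α = 0.025, fail to reject H₀.

z = 0.341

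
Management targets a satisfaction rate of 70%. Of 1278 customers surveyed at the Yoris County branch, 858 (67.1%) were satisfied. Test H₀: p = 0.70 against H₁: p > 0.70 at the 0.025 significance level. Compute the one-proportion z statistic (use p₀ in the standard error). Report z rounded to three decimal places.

p̂ = 858/1278 = 0.67136.
Standard error under H₀: √(0.7×0.3/1278) = 0.01282.
z = (0.67136 − 0.7)/0.01282 = -0.02864/0.01282 = -2.234.
p-value = P(Z > -2.234) ≈ 0.9873. With α = 0.025, fail to reject H₀.

z = -2.234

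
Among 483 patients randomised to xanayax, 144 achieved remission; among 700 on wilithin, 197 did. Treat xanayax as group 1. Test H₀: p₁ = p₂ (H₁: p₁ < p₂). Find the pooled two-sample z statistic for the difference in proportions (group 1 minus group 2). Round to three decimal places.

z = 0.624

p̂₁ = 144/483 ≈ 0.29814, p̂₂ = 197/700 ≈ 0.28143.
Pooled p̂ = (144+197)/(483+700) = 341/1183 = 0.28825.
SE = √(0.205162 × 0.00349896) = 0.02679.
z = (0.29814 − 0.28143)/0.02679 = 0.01671/0.02679 = 0.624.
p-value = P(Z < 0.624) ≈ 0.7336.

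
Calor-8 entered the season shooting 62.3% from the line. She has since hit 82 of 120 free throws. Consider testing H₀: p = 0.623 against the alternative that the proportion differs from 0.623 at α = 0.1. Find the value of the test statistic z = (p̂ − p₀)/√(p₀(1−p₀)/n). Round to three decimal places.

p̂ = 82/120 = 0.68333.
SE = √(p₀(1−p₀)/n) = √(0.23487/120) = 0.04424.
z = (0.68333 − 0.623)/0.04424 = 0.06033/0.04424 = 1.364.
p-value = 2·P(Z > 1.364) ≈ 0.1726, so at α = 0.1 we fail to reject H₀.

z = 1.364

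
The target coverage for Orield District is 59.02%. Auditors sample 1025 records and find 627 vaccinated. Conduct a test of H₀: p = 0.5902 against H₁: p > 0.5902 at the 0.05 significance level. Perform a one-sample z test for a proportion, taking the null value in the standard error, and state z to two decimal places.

z = 1.40

p̂ = 627/1025 = 0.6117.
Under H₀, SE = √(0.5902·0.4098/1025) = √(0.000235965) = 0.0154.
z = (0.6117 − 0.5902)/0.0154 = 0.0215/0.0154 = 1.40.
p-value = P(Z > 1.400) ≈ 0.0807, so at α = 0.05 we fail to reject H₀.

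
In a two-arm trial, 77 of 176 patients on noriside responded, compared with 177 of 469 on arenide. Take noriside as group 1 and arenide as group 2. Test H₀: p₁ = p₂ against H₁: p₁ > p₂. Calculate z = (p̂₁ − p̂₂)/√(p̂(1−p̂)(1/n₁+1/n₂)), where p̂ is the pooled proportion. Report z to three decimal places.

z = 1.392

p̂₁ = 77/176 = 0.43750, p̂₂ = 177/469 = 0.37740.
Pooled p̂ = (77+177)/(176+469) = 254/645 = 0.39380.
SE = √(p̂(1−p̂)(1/n₁+1/n₂)) = √(0.39380·0.60620·0.00781401) = √(0.00186537) = 0.04319.
z = (0.43750 − 0.37740)/0.04319 = 0.06010/0.04319 = 1.392.
p-value = P(Z > 1.392) ≈ 0.0820.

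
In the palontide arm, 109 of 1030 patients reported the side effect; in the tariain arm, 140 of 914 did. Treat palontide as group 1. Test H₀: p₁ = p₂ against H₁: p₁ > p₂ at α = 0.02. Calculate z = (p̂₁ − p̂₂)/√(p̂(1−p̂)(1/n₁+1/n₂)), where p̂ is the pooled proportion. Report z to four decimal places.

z = -3.1178

p̂₁ = 109/1030 ≈ 0.10582524, p̂₂ = 140/914 ≈ 0.15317287.
Pooled p̂ = (109+140)/(1030+914) = 249/1944 = 0.12808642.
SE = √(p̂(1−p̂)(1/n₁+1/n₂)) = √(0.12808642·0.87191358·0.00206497) = √(0.000230616) = 0.01518605.
z = (0.10582524 − 0.15317287)/0.01518605 = -0.04734763/0.01518605 = -3.1178.
p-value = P(Z > -3.118) ≈ 0.9991, so at α = 0.02 we fail to reject H₀.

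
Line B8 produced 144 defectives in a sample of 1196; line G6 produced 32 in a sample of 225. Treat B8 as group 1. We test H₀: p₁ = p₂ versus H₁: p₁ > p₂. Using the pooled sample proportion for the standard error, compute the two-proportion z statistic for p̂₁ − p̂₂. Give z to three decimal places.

z = -0.912

p̂₁ = 144/1196 ≈ 0.120401, p̂₂ = 32/225 ≈ 0.142222.
Pooled p̂ = (144+32)/(1196+225) = 176/1421 = 0.123856.
SE = √(0.108516 × 0.00528056) = 0.023938.
z = (0.120401 − 0.142222)/0.023938 = -0.021821/0.023938 = -0.912.
p-value = P(Z > -0.912) ≈ 0.8190.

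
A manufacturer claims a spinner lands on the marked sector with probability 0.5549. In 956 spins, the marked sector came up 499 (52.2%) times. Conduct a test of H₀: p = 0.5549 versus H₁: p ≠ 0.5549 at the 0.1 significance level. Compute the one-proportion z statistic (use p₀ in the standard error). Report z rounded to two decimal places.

z = -2.05

p̂ = 499/956 = 0.52197.
Standard error under H₀: √(0.5549×0.4451/956) = 0.01607.
z = (0.52197 − 0.5549)/0.01607 = -0.03293/0.01607 = -2.05.
Two-sided p-value ≈ 2·Φ(−2.049) = 0.0405. With α = 0.1, reject H₀.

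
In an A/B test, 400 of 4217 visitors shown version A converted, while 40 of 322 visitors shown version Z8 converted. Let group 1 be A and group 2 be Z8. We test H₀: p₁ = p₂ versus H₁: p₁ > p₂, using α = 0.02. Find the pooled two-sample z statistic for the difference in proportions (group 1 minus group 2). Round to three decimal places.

z = -1.717

p̂₁ = 400/4217 = 0.09485, p̂₂ = 40/322 = 0.12422.
Pooled p̂ = (400+40)/(4217+322) = 440/4539 = 0.09694.
SE = √(0.0875407 × 0.00334273) = 0.01711.
z = (0.09485 − 0.12422)/0.01711 = -0.02937/0.01711 = -1.717.
p-value = P(Z > -1.717) ≈ 0.9570, so at α = 0.02 we fail to reject H₀.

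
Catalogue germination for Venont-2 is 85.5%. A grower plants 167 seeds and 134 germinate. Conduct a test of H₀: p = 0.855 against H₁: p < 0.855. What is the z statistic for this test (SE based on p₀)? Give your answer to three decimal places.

z = -1.931

p̂ = 134/167 = 0.802395.
Standard error under H₀: √(0.855×0.145/167) = 0.027246.
z = (0.802395 − 0.855)/0.027246 = -0.052605/0.027246 = -1.931.
p-value = P(Z < -1.931) ≈ 0.0268.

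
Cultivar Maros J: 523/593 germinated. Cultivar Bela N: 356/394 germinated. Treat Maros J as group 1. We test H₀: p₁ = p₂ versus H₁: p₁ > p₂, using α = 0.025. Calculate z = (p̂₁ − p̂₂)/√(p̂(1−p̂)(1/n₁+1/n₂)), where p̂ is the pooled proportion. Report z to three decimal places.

z = -1.064

p̂₁ = 523/593 = 0.88196, p̂₂ = 356/394 = 0.90355.
Pooled p̂ = (523+356)/(593+394) = 879/987 = 0.89058.
SE = √(p̂(1−p̂)(1/n₁+1/n₂)) = √(0.89058·0.10942·0.00422441) = √(0.000411666) = 0.02029.
z = (0.88196 − 0.90355)/0.02029 = -0.02159/0.02029 = -1.064.
p-value = P(Z > -1.064) ≈ 0.8564, so at α = 0.025 we fail to reject H₀.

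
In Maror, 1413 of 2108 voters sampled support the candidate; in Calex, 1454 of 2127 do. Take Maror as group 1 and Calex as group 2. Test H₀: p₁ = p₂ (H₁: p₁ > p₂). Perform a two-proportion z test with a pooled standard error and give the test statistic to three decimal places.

p̂₁ = 1413/2108 = 0.67030, p̂₂ = 1454/2127 = 0.68359.
Pooled p̂ = (1413+1454)/(2108+2127) = 2867/4235 = 0.67698.
SE = √(0.218679 × 0.000944529) = 0.01437.
z = (0.67030 − 0.68359)/0.01437 = -0.01329/0.01437 = -0.925.

z = -0.925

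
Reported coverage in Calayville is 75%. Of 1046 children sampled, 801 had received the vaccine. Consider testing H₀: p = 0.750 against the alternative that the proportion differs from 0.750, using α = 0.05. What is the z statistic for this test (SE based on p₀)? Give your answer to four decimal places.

z = 1.1782

p̂ = 801/1046 = 0.7657744.
Under H₀, SE = √(0.75·0.25/1046) = √(0.000179254) = 0.0133886.
z = (0.7657744 − 0.75)/0.0133886 = 0.0157744/0.0133886 = 1.1782.
Two-sided p-value ≈ 2·Φ(−1.178) = 0.2387; since p > α = 0.05, fail to reject H₀.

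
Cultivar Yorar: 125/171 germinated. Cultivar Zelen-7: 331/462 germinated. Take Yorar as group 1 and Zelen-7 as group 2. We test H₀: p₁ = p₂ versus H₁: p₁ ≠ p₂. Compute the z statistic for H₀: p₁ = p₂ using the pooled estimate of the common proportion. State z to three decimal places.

z = 0.362

p̂₁ = 125/171 = 0.73099, p̂₂ = 331/462 = 0.71645.
Pooled p̂ = (125+331)/(171+462) = 456/633 = 0.72038.
SE = √(0.201433 × 0.00801246) = 0.04017.
z = (0.73099 − 0.71645)/0.04017 = 0.01454/0.04017 = 0.362.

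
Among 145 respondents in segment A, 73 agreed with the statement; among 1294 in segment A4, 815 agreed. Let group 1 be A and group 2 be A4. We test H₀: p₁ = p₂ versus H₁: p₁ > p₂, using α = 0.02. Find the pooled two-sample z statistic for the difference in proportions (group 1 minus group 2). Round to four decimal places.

z = -2.9688

p̂₁ = 73/145 = 0.503448, p̂₂ = 815/1294 = 0.629830.
Pooled p̂ = (73+815)/(145+1294) = 888/1439 = 0.617095.
SE = √(0.236289 × 0.00766935) = 0.042570.
z = (0.503448 − 0.629830)/0.042570 = -0.126382/0.042570 = -2.9688.
p-value = P(Z > -2.969) ≈ 0.9985; since p > α = 0.02, fail to reject H₀.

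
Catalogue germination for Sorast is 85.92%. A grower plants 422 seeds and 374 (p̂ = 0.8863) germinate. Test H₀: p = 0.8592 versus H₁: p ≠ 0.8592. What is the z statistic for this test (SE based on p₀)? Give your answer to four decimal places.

p̂ = 374/422 ≈ 0.886256.
Under H₀, SE = √(0.8592·0.1408/422) = √(0.000286671) = 0.016931.
z = (0.886256 − 0.8592)/0.016931 = 0.027056/0.016931 = 1.5980.

z = 1.5980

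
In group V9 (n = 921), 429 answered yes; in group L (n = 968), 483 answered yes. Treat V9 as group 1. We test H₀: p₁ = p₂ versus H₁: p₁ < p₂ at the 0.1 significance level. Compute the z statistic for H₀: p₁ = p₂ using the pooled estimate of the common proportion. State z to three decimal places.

p̂₁ = 429/921 = 0.46580, p̂₂ = 483/968 = 0.49897.
Pooled p̂ = (429+483)/(921+968) = 912/1889 = 0.48280.
SE = √(0.249704 × 0.00211883) = 0.02300.
z = (0.46580 − 0.49897)/0.02300 = -0.03317/0.02300 = -1.442.
p-value = P(Z < -1.442) ≈ 0.0746; since p < α = 0.1, reject H₀.

z = -1.442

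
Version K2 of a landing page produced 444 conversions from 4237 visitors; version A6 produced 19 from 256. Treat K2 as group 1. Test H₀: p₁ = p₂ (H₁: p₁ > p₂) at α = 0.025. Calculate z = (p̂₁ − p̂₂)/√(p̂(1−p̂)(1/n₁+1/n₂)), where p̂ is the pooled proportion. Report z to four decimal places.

z = 1.5624

p̂₁ = 444/4237 = 0.104791, p̂₂ = 19/256 = 0.074219.
Pooled p̂ = (444+19)/(4237+256) = 463/4493 = 0.103049.
SE = √(p̂(1−p̂)(1/n₁+1/n₂)) = √(0.103049·0.896951·0.00414227) = √(0.00038287) = 0.019567.
z = (0.104791 − 0.074219)/0.019567 = 0.030572/0.019567 = 1.5624.
p-value = P(Z > 1.562) ≈ 0.0591, so at α = 0.025 we fail to reject H₀.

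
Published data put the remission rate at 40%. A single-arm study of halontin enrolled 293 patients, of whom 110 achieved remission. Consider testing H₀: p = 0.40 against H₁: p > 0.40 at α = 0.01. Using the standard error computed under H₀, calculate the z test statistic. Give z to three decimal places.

z = -0.859

p̂ = 110/293 = 0.375427.
SE = √(p₀(1−p₀)/n) = √(0.24/293) = 0.028620.
z = (0.375427 − 0.4)/0.028620 = -0.024573/0.028620 = -0.859.
p-value = P(Z > -0.859) ≈ 0.8047. With α = 0.01, fail to reject H₀.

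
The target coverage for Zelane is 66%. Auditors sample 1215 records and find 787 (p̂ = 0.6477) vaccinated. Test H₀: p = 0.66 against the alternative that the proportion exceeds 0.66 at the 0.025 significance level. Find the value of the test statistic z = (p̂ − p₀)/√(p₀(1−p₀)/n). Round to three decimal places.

p̂ = 787/1215 ≈ 0.64774.
Under H₀, SE = √(0.66·0.34/1215) = √(0.000184691) = 0.01359.
z = (0.64774 − 0.66)/0.01359 = -0.01226/0.01359 = -0.902.
p-value = P(Z > -0.902) ≈ 0.8166. With α = 0.025, fail to reject H₀.

z = -0.902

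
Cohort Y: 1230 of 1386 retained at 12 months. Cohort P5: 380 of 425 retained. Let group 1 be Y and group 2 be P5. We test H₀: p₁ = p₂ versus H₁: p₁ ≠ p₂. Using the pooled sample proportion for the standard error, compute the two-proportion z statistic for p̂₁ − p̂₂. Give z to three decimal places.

z = -0.383

p̂₁ = 1230/1386 ≈ 0.88745, p̂₂ = 380/425 ≈ 0.89412.
Pooled p̂ = (1230+380)/(1386+425) = 1610/1811 = 0.88901.
SE = √(p̂(1−p̂)(1/n₁+1/n₂)) = √(0.88901·0.11099·0.00307444) = √(0.000303355) = 0.01742.
z = (0.88745 − 0.89412)/0.01742 = -0.00667/0.01742 = -0.383.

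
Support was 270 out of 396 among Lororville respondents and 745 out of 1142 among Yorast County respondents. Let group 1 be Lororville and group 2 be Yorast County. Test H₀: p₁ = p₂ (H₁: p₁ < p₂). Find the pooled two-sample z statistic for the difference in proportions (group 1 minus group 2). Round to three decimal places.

z = 1.066

p̂₁ = 270/396 ≈ 0.68182, p̂₂ = 745/1142 ≈ 0.65236.
Pooled p̂ = (270+745)/(396+1142) = 1015/1538 = 0.65995.
SE = √(0.224417 × 0.00340091) = 0.02763.
z = (0.68182 − 0.65236)/0.02763 = 0.02946/0.02763 = 1.066.
p-value = P(Z < 1.066) ≈ 0.8568.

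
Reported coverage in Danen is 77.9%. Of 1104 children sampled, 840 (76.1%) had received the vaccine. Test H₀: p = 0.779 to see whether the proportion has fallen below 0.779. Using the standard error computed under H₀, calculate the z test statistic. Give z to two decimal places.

z = -1.45

p̂ = 840/1104 = 0.7609.
Under H₀, SE = √(0.779·0.221/1104) = √(0.000155941) = 0.0125.
z = (0.7609 − 0.779)/0.0125 = -0.0181/0.0125 = -1.45.
p-value = P(Z < -1.452) ≈ 0.0733.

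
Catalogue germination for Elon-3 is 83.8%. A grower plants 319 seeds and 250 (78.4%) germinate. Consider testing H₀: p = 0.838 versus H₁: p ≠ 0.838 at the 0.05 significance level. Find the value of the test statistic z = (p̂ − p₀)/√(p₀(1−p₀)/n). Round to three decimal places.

z = -2.632

p̂ = 250/319 = 0.78370.
Standard error under H₀: √(0.838×0.162/319) = 0.02063.
z = (0.78370 − 0.838)/0.02063 = -0.05430/0.02063 = -2.632.
Two-sided p-value ≈ 2·Φ(−2.632) = 0.0085, so at α = 0.05 we reject H₀.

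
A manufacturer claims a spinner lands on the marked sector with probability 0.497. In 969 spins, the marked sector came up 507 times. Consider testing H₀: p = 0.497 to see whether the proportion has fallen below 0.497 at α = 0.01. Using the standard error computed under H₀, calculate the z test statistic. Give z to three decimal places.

z = 1.632

p̂ = 507/969 ≈ 0.523220.
SE = √(p₀(1−p₀)/n) = √(0.24999/969) = 0.016062.
z = (0.523220 − 0.497)/0.016062 = 0.026220/0.016062 = 1.632.
p-value = P(Z < 1.632) ≈ 0.9487, so at α = 0.01 we fail to reject H₀.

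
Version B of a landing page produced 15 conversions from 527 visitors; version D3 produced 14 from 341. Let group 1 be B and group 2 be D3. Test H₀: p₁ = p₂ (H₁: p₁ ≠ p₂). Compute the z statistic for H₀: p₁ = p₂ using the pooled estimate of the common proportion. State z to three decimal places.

p̂₁ = 15/527 ≈ 0.028463, p̂₂ = 14/341 ≈ 0.041056.
Pooled p̂ = (15+14)/(527+341) = 29/868 = 0.033410.
SE = √(0.0322939 × 0.00483008) = 0.012489.
z = (0.028463 − 0.041056)/0.012489 = -0.012593/0.012489 = -1.008.
Two-sided p-value ≈ 2·Φ(−1.008) = 0.3133.

z = -1.008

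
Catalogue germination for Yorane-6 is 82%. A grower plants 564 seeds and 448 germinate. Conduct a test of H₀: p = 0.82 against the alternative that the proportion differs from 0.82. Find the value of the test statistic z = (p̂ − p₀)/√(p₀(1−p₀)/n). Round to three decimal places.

p̂ = 448/564 ≈ 0.79433.
Under H₀, SE = √(0.82·0.18/564) = √(0.000261702) = 0.01618.
z = (0.79433 − 0.82)/0.01618 = -0.02567/0.01618 = -1.587.
p-value = 2·P(Z > 1.587) ≈ 0.1125.

z = -1.587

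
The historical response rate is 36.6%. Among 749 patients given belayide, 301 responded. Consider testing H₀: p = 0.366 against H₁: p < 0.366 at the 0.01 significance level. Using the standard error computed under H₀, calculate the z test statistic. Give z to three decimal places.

z = 2.038

p̂ = 301/749 = 0.40187.
Under H₀, SE = √(0.366·0.634/749) = √(0.000309805) = 0.01760.
z = (0.40187 − 0.366)/0.01760 = 0.03587/0.01760 = 2.038.
p-value = P(Z < 2.038) ≈ 0.9792, so at α = 0.01 we fail to reject H₀.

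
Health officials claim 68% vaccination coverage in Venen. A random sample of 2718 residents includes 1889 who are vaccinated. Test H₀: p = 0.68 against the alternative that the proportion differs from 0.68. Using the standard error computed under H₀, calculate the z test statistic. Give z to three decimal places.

p̂ = 1889/2718 = 0.69500.
Standard error under H₀: √(0.68×0.32/2718) = 0.00895.
z = (0.69500 − 0.68)/0.00895 = 0.01500/0.00895 = 1.676.
Two-sided p-value ≈ 2·Φ(−1.676) = 0.0937.

z = 1.676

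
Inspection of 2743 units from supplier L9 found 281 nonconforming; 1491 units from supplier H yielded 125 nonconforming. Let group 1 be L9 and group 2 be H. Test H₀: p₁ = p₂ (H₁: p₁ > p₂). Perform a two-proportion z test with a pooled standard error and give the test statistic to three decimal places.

p̂₁ = 281/2743 ≈ 0.10244, p̂₂ = 125/1491 ≈ 0.08384.
Pooled p̂ = (281+125)/(2743+1491) = 406/4234 = 0.09589.
SE = √(0.0866954 × 0.00103526) = 0.00947.
z = (0.10244 − 0.08384)/0.00947 = 0.01860/0.00947 = 1.964.
p-value = P(Z > 1.964) ≈ 0.0248.

z = 1.964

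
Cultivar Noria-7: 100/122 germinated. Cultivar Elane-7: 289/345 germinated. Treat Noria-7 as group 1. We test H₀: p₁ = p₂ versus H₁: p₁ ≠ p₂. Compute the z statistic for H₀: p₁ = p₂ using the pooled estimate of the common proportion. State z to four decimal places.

p̂₁ = 100/122 = 0.819672, p̂₂ = 289/345 = 0.837681.
Pooled p̂ = (100+289)/(122+345) = 389/467 = 0.832976.
SE = √(0.139127 × 0.0110953) = 0.039289.
z = (0.819672 − 0.837681)/0.039289 = -0.018009/0.039289 = -0.4584.
Two-sided p-value ≈ 2·Φ(−0.458) = 0.6467.

z = -0.4584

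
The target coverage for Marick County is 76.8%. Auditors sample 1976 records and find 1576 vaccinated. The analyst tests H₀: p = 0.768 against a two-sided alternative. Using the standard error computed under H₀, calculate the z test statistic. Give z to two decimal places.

p̂ = 1576/1976 ≈ 0.79757.
Under H₀, SE = √(0.768·0.232/1976) = √(9.017e-05) = 0.00950.
z = (0.79757 − 0.768)/0.00950 = 0.02957/0.00950 = 3.11.
Two-sided p-value ≈ 2·Φ(−3.114) = 0.0018.

z = 3.11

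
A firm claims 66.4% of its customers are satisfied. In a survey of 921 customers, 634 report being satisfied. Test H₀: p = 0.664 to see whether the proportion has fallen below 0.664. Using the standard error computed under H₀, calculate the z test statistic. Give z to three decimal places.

z = 1.567

p̂ = 634/921 = 0.68838.
Standard error under H₀: √(0.664×0.336/921) = 0.01556.
z = (0.68838 − 0.664)/0.01556 = 0.02438/0.01556 = 1.567.
p-value = P(Z < 1.567) ≈ 0.9414.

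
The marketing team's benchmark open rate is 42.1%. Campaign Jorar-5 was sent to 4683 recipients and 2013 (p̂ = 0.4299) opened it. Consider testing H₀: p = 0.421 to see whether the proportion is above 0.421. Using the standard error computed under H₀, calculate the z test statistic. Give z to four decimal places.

z = 1.2270

p̂ = 2013/4683 = 0.429853.
Under H₀, SE = √(0.421·0.579/4683) = √(5.20519e-05) = 0.007215.
z = (0.429853 − 0.421)/0.007215 = 0.008853/0.007215 = 1.2270.
p-value = P(Z > 1.227) ≈ 0.1099.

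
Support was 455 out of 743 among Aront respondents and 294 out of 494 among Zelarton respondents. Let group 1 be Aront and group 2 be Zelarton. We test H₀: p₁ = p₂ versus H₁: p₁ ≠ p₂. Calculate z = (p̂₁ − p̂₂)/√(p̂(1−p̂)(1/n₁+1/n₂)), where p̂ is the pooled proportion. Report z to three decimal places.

p̂₁ = 455/743 ≈ 0.61238, p̂₂ = 294/494 ≈ 0.59514.
Pooled p̂ = (455+294)/(743+494) = 749/1237 = 0.60550.
SE = √(p̂(1−p̂)(1/n₁+1/n₂)) = √(0.60550·0.39450·0.00337019) = √(0.000805038) = 0.02837.
z = (0.61238 − 0.59514)/0.02837 = 0.01724/0.02837 = 0.608.

z = 0.608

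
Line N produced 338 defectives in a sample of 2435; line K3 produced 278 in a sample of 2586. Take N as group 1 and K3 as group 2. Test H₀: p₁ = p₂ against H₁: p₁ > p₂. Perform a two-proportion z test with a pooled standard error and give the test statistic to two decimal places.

p̂₁ = 338/2435 ≈ 0.13881, p̂₂ = 278/2586 ≈ 0.10750.
Pooled p̂ = (338+278)/(2435+2586) = 616/5021 = 0.12268.
SE = √(p̂(1−p̂)(1/n₁+1/n₂)) = √(0.12268·0.87732·0.000797375) = √(8.5824e-05) = 0.00926.
z = (0.13881 − 0.10750)/0.00926 = 0.03131/0.00926 = 3.38.
p-value = P(Z > 3.379) ≈ 0.0004.

z = 3.38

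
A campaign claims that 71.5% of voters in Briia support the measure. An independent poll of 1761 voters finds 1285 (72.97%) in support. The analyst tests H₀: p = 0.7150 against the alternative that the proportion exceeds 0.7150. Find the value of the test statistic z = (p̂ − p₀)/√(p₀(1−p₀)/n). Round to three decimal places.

z = 1.366

p̂ = 1285/1761 = 0.72970.
Under H₀, SE = √(0.715·0.285/1761) = √(0.000115716) = 0.01076.
z = (0.72970 − 0.715)/0.01076 = 0.01470/0.01076 = 1.366.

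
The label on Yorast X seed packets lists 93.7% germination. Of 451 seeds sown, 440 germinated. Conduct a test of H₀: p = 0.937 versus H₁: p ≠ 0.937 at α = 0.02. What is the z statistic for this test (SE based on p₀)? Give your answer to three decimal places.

z = 3.375

p̂ = 440/451 = 0.97561.
SE = √(p₀(1−p₀)/n) = √(0.059031/451) = 0.01144.
z = (0.97561 − 0.937)/0.01144 = 0.03861/0.01144 = 3.375.
p-value = 2·P(Z > 3.375) ≈ 0.0007. With α = 0.02, reject H₀.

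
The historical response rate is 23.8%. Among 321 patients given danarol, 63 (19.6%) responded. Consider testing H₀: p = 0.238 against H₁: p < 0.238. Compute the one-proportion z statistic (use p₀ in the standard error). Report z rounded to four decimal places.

z = -1.7560

p̂ = 63/321 ≈ 0.196262.
Standard error under H₀: √(0.238×0.762/321) = 0.023769.
z = (0.196262 − 0.238)/0.023769 = -0.041738/0.023769 = -1.7560.
p-value = P(Z < -1.756) ≈ 0.0395.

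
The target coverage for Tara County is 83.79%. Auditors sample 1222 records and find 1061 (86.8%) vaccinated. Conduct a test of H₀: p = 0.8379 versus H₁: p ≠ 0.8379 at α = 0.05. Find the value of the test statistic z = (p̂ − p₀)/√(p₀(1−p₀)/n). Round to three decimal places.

z = 2.879

p̂ = 1061/1222 = 0.868249.
Under H₀, SE = √(0.8379·0.1621/1222) = √(0.000111149) = 0.010543.
z = (0.868249 − 0.8379)/0.010543 = 0.030349/0.010543 = 2.879.
Two-sided p-value ≈ 2·Φ(−2.879) = 0.0040; since p < α = 0.05, reject H₀.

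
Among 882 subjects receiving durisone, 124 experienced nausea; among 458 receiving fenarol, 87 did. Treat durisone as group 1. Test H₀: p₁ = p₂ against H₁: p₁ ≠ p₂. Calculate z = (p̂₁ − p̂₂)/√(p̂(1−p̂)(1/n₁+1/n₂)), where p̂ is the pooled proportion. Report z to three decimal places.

p̂₁ = 124/882 = 0.14059, p̂₂ = 87/458 = 0.18996.
Pooled p̂ = (124+87)/(882+458) = 211/1340 = 0.15746.
SE = √(p̂(1−p̂)(1/n₁+1/n₂)) = √(0.15746·0.84254·0.00331719) = √(0.000440086) = 0.02098.
z = (0.14059 − 0.18996)/0.02098 = -0.04937/0.02098 = -2.353.

z = -2.353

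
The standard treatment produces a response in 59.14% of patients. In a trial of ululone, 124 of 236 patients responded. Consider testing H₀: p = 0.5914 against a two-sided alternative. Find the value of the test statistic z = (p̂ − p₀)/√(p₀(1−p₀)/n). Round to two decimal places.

p̂ = 124/236 ≈ 0.5254.
Under H₀, SE = √(0.5914·0.4086/236) = √(0.00102392) = 0.0320.
z = (0.5254 − 0.5914)/0.0320 = -0.0660/0.0320 = -2.06.

z = -2.06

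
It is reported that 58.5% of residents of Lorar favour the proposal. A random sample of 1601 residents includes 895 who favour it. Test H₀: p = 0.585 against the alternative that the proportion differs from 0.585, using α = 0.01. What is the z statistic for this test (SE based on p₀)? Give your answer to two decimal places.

p̂ = 895/1601 ≈ 0.5590.
SE = √(p₀(1−p₀)/n) = √(0.24278/1601) = 0.0123.
z = (0.5590 − 0.585)/0.0123 = -0.0260/0.0123 = -2.11.
p-value = 2·P(Z > 2.109) ≈ 0.0349. With α = 0.01, fail to reject H₀.

z = -2.11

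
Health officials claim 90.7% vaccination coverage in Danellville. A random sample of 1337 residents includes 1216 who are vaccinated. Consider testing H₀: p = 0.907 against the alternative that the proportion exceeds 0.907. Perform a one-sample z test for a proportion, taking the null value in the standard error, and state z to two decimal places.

z = 0.31

p̂ = 1216/1337 = 0.90950.
Under H₀, SE = √(0.907·0.093/1337) = √(6.30898e-05) = 0.00794.
z = (0.90950 − 0.907)/0.00794 = 0.00250/0.00794 = 0.31.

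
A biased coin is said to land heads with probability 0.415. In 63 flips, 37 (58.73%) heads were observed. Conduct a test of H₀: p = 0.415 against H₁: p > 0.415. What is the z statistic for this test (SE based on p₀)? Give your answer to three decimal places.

z = 2.776

p̂ = 37/63 ≈ 0.587302.
Under H₀, SE = √(0.415·0.585/63) = √(0.00385357) = 0.062077.
z = (0.587302 − 0.415)/0.062077 = 0.172302/0.062077 = 2.776.
p-value = P(Z > 2.776) ≈ 0.0028.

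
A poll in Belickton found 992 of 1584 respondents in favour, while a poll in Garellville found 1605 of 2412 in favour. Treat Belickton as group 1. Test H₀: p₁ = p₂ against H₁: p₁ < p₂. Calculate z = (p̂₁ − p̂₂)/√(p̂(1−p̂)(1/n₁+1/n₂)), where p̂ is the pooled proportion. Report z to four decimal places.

p̂₁ = 992/1584 ≈ 0.6262626, p̂₂ = 1605/2412 ≈ 0.6654229.
Pooled p̂ = (992+1605)/(1584+2412) = 2597/3996 = 0.6498999.
SE = √(0.22753 × 0.00104591) = 0.0154264.
z = (0.6262626 − 0.6654229)/0.0154264 = -0.0391603/0.0154264 = -2.5385.
p-value = P(Z < -2.539) ≈ 0.0056.

z = -2.5385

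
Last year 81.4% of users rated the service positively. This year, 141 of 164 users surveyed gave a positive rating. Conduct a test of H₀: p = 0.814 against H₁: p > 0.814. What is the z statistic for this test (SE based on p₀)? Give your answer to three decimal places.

z = 1.506

p̂ = 141/164 ≈ 0.85976.
Standard error under H₀: √(0.814×0.186/164) = 0.03038.
z = (0.85976 − 0.814)/0.03038 = 0.04576/0.03038 = 1.506.
p-value = P(Z > 1.506) ≈ 0.0660.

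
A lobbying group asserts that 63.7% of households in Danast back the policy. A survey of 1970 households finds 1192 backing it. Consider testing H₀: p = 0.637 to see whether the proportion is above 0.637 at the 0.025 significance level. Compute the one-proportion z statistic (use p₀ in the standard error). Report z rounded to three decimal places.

z = -2.947

p̂ = 1192/1970 = 0.60508.
SE = √(p₀(1−p₀)/n) = √(0.23123/1970) = 0.01083.
z = (0.60508 − 0.637)/0.01083 = -0.03192/0.01083 = -2.947.
p-value = P(Z > -2.947) ≈ 0.9984. With α = 0.025, fail to reject H₀.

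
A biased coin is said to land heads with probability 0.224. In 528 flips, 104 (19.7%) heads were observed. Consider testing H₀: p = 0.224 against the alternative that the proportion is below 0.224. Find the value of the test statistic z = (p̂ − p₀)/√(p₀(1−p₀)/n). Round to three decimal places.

p̂ = 104/528 ≈ 0.19697.
SE = √(p₀(1−p₀)/n) = √(0.17382/528) = 0.01814.
z = (0.19697 − 0.224)/0.01814 = -0.02703/0.01814 = -1.490.
p-value = P(Z < -1.490) ≈ 0.0681.

z = -1.490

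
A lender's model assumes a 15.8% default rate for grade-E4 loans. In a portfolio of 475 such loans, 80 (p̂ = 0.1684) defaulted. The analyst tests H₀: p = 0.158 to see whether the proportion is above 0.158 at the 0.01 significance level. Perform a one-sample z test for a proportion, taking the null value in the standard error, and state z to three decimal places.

p̂ = 80/475 ≈ 0.168421.
SE = √(p₀(1−p₀)/n) = √(0.13304/475) = 0.016735.
z = (0.168421 − 0.158)/0.016735 = 0.010421/0.016735 = 0.623.
p-value = P(Z > 0.623) ≈ 0.2667, so at α = 0.01 we fail to reject H₀.

z = 0.623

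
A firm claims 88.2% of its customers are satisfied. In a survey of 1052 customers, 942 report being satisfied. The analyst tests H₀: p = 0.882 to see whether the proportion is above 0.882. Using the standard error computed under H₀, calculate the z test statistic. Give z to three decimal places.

z = 1.351

p̂ = 942/1052 = 0.89544.
SE = √(p₀(1−p₀)/n) = √(0.10408/1052) = 0.00995.
z = (0.89544 − 0.882)/0.00995 = 0.01344/0.00995 = 1.351.
p-value = P(Z > 1.351) ≈ 0.0884.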